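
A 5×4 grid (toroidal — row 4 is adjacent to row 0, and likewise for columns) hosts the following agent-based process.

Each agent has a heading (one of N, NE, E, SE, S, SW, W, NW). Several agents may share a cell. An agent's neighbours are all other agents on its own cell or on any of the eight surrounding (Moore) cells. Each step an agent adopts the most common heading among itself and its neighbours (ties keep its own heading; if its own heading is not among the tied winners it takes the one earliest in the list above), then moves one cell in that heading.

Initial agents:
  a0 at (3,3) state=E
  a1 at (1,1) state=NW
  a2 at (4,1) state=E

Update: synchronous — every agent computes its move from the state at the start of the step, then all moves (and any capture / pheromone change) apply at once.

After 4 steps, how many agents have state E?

t=1: a0@(3,0):E a1@(0,0):NW a2@(4,2):E
t=2: a0@(3,1):E a1@(4,3):NW a2@(4,3):E
t=3: a0@(3,2):E a1@(3,2):NW a2@(4,0):E
t=4: a0@(3,3):E a1@(2,1):NW a2@(4,1):E

2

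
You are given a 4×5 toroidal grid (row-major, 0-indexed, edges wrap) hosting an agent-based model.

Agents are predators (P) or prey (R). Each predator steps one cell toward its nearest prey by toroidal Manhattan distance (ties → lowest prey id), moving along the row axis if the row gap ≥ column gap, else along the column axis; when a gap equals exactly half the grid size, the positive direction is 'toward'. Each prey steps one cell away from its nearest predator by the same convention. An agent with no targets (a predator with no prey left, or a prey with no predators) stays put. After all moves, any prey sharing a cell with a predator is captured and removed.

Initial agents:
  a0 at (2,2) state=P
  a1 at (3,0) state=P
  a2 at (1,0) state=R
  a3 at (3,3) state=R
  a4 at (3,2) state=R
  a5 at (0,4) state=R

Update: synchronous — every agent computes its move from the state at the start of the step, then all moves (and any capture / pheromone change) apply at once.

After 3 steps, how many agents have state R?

t=1: a0@(3,2):P a1@(0,0):P a3@(0,3):R a4@(0,2):R a5@(1,4):R
t=2: a0@(0,2):P a1@(0,4):P a3@(1,3):R a4@(1,2):R a5@(2,4):R
t=3: a0@(1,2):P a1@(1,4):P a3@(2,3):R a4@(2,2):R

2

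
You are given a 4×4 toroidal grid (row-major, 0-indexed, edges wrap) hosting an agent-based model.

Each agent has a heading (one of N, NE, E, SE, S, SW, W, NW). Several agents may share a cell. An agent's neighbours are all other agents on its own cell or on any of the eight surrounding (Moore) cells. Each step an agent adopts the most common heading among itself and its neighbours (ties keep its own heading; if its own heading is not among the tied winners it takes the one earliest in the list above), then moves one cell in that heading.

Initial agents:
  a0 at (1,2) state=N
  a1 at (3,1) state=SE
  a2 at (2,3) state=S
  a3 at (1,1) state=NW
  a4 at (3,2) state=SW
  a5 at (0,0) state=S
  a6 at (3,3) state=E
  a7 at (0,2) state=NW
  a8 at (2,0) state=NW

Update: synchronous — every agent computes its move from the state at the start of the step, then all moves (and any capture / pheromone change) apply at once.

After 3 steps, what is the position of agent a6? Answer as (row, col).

t=1: a0@(0,1):NW a1@(2,0):NW a2@(3,3):S a3@(0,0):NW a4@(0,1):SW a5@(1,0):S a6@(0,3):S a7@(3,1):NW a8@(1,3):NW
t=2: a0@(3,0):NW a1@(1,3):NW a2@(0,3):S a3@(3,3):NW a4@(3,0):NW a5@(0,3):NW a6@(1,3):S a7@(2,0):NW a8@(0,2):NW
t=3: a0@(2,3):NW a1@(0,2):NW a2@(3,2):NW a3@(2,2):NW a4@(2,3):NW a5@(3,2):NW a6@(0,2):NW a7@(1,3):NW a8@(3,1):NW

(0, 2)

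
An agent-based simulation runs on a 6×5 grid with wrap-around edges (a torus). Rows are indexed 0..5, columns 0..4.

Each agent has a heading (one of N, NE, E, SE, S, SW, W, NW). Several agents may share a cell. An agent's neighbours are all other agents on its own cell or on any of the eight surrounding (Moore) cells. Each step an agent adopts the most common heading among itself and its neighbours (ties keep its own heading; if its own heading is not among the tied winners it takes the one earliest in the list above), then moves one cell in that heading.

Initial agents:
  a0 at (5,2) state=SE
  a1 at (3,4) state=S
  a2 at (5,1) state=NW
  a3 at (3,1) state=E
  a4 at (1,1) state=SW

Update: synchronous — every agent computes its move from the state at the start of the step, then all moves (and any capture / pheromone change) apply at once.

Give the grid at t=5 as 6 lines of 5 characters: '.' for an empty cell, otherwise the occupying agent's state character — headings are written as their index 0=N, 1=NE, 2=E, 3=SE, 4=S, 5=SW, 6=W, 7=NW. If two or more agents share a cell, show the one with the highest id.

.5...
.....
....4
.2...
..3..
.....

t=1: a0@(0,3):SE a1@(4,4):S a2@(4,0):NW a3@(3,2):E a4@(2,0):SW
t=2: a0@(1,4):SE a1@(5,4):S a2@(3,4):NW a3@(3,3):E a4@(3,4):SW
t=3: a0@(2,0):SE a1@(0,4):S a2@(2,3):NW a3@(3,4):E a4@(4,3):SW
t=4: a0@(3,1):SE a1@(1,4):S a2@(1,2):NW a3@(3,0):E a4@(5,2):SW
t=5: a0@(4,2):SE a1@(2,4):S a2@(0,1):NW a3@(3,1):E a4@(0,1):SW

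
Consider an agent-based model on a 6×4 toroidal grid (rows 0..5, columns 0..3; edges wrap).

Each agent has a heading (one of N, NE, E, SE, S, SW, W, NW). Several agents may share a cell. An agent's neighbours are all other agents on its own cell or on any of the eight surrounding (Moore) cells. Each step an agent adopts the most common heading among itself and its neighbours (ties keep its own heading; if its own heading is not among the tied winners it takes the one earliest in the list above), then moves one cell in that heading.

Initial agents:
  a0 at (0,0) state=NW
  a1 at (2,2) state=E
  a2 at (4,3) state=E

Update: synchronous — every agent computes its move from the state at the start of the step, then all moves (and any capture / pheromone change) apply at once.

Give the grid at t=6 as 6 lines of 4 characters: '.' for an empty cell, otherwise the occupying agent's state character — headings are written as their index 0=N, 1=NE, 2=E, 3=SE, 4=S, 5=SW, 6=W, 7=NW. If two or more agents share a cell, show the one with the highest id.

....
....
2...
2...
.2..
....

t=1: a0@(5,3):NW a1@(2,3):E a2@(4,0):E
t=2: a0@(4,2):NW a1@(2,0):E a2@(4,1):E
t=3: a0@(3,1):NW a1@(2,1):E a2@(4,2):E
t=4: a0@(3,2):E a1@(2,2):E a2@(4,3):E
t=5: a0@(3,3):E a1@(2,3):E a2@(4,0):E
t=6: a0@(3,0):E a1@(2,0):E a2@(4,1):E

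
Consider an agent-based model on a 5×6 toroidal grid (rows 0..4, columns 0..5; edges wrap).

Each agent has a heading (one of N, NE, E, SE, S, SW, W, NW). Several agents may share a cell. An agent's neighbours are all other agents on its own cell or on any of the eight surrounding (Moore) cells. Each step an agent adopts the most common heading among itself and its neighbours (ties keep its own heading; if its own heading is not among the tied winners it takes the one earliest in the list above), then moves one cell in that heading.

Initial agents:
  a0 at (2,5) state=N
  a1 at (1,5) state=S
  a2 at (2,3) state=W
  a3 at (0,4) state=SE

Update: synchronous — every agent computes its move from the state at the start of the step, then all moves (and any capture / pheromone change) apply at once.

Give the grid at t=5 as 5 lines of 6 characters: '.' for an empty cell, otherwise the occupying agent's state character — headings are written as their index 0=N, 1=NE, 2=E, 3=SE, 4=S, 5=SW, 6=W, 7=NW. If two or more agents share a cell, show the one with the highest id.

t=1: a0@(1,5):N a1@(2,5):S a2@(2,2):W a3@(1,5):SE
t=2: a0@(0,5):N a1@(3,5):S a2@(2,1):W a3@(2,0):SE
t=3: a0@(4,5):N a1@(4,5):S a2@(2,0):W a3@(3,1):SE
t=4: a0@(3,5):N a1@(0,5):S a2@(2,5):W a3@(4,2):SE
t=5: a0@(2,5):N a1@(1,5):S a2@(2,4):W a3@(0,3):SE

...3..
.....4
....60
......
......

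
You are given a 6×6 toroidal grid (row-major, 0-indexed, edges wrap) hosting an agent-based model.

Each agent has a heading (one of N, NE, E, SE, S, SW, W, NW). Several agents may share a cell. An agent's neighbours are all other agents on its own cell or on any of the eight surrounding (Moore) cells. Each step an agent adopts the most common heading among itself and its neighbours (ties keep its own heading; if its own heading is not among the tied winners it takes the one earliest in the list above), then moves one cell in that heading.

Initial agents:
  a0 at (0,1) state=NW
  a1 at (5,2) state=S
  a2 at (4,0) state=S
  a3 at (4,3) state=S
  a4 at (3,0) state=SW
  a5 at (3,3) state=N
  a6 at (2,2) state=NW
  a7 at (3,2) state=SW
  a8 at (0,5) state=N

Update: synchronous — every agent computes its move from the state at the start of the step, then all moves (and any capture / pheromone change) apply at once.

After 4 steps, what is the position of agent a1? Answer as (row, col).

t=1: a0@(5,0):NW a1@(0,2):S a2@(5,0):S a3@(5,3):S a4@(4,5):SW a5@(2,3):N a6@(1,1):NW a7@(4,1):SW a8@(5,5):N
t=2: a0@(0,5):SW a1@(1,2):S a2@(0,5):SW a3@(0,3):S a4@(5,4):SW a5@(1,3):N a6@(0,0):NW a7@(5,0):SW a8@(4,5):N
t=3: a0@(1,4):SW a1@(2,2):S a2@(1,4):SW a3@(1,3):S a4@(0,3):SW a5@(2,3):S a6@(1,5):SW a7@(0,5):SW a8@(5,4):SW
t=4: a0@(2,3):SW a1@(3,2):S a2@(2,3):SW a3@(2,3):S a4@(1,2):SW a5@(3,3):S a6@(2,4):SW a7@(1,4):SW a8@(0,3):SW

(3, 2)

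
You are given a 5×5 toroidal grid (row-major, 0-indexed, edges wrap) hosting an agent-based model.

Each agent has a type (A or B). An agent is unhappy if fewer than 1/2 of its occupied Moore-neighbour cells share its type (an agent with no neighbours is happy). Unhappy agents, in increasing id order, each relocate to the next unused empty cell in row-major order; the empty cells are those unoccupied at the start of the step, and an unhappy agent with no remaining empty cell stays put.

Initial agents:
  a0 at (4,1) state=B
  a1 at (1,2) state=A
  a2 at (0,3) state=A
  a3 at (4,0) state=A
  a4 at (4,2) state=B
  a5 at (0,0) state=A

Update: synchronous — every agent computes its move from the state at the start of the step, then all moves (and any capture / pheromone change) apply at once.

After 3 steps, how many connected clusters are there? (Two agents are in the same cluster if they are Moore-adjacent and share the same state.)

t=1: a0@(0,1):B a1@(1,2):A a2@(0,3):A a3@(4,0):A a4@(4,2):B a5@(0,0):A
t=2: a0@(0,2):B a1@(1,2):A a2@(0,3):A a3@(4,0):A a4@(4,2):B a5@(0,0):A
t=3: a0@(0,1):B a1@(1,2):A a2@(0,4):A a3@(4,0):A a4@(4,2):B a5@(0,0):A

3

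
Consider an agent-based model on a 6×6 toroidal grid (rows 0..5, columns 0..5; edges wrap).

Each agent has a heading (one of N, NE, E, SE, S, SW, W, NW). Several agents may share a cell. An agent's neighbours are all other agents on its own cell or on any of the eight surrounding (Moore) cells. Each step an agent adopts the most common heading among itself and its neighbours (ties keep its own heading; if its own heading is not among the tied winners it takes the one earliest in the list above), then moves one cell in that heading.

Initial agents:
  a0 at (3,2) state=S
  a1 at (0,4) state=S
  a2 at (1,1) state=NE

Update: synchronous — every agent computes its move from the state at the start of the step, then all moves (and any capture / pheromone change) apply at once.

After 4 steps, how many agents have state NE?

t=1: a0@(4,2):S a1@(1,4):S a2@(0,2):NE
t=2: a0@(5,2):S a1@(2,4):S a2@(5,3):NE
t=3: a0@(0,2):S a1@(3,4):S a2@(4,4):NE
t=4: a0@(1,2):S a1@(4,4):S a2@(3,5):NE

1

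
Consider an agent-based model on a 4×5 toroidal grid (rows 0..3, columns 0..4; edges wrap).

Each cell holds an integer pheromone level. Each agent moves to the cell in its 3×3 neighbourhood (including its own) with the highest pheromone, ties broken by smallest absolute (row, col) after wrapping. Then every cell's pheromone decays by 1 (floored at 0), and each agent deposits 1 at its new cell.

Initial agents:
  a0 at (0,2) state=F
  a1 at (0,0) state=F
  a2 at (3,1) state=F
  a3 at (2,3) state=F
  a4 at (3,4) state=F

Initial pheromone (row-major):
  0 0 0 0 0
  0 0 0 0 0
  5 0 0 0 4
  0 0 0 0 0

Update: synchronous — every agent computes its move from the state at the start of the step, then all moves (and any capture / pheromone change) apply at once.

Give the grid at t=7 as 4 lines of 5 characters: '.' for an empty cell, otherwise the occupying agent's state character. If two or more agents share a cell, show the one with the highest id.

F....
.....
F....
.....

t=1: a0@(0,1) a1@(0,0) a2@(2,0) a3@(2,4) a4@(2,0) | pheromone: 1 1 0 0 0 / 0 0 0 0 0 / 6 0 0 0 4 / 0 0 0 0 0
t=2: a0@(0,0) a1@(0,0) a2@(2,0) a3@(2,0) a4@(2,0) | pheromone: 2 0 0 0 0 / 0 0 0 0 0 / 8 0 0 0 3 / 0 0 0 0 0
t=3: a0@(0,0) a1@(0,0) a2@(2,0) a3@(2,0) a4@(2,0) | pheromone: 3 0 0 0 0 / 0 0 0 0 0 / 10 0 0 0 2 / 0 0 0 0 0
t=4: a0@(0,0) a1@(0,0) a2@(2,0) a3@(2,0) a4@(2,0) | pheromone: 4 0 0 0 0 / 0 0 0 0 0 / 12 0 0 0 1 / 0 0 0 0 0
t=5: a0@(0,0) a1@(0,0) a2@(2,0) a3@(2,0) a4@(2,0) | pheromone: 5 0 0 0 0 / 0 0 0 0 0 / 14 0 0 0 0 / 0 0 0 0 0
t=6: a0@(0,0) a1@(0,0) a2@(2,0) a3@(2,0) a4@(2,0) | pheromone: 6 0 0 0 0 / 0 0 0 0 0 / 16 0 0 0 0 / 0 0 0 0 0
t=7: a0@(0,0) a1@(0,0) a2@(2,0) a3@(2,0) a4@(2,0) | pheromone: 7 0 0 0 0 / 0 0 0 0 0 / 18 0 0 0 0 / 0 0 0 0 0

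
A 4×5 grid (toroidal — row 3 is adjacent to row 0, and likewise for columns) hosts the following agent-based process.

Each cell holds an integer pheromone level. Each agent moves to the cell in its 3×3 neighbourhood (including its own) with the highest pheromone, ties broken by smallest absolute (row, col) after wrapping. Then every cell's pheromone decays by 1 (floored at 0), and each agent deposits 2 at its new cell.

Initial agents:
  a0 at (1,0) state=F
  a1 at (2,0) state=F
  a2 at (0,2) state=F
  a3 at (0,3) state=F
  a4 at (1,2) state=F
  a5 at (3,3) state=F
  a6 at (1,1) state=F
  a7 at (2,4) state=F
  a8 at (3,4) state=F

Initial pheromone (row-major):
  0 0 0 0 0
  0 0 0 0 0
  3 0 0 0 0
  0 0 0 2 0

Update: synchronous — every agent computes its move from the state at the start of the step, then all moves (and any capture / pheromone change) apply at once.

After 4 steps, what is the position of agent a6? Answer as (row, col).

(2, 0)

t=1: a0@(2,0) a1@(2,0) a2@(3,3) a3@(3,3) a4@(0,1) a5@(3,3) a6@(2,0) a7@(2,0) a8@(2,0) | pheromone: 0 2 0 0 0 / 0 0 0 0 0 / 12 0 0 0 0 / 0 0 0 7 0
t=2: a0@(2,0) a1@(2,0) a2@(3,3) a3@(3,3) a4@(0,1) a5@(3,3) a6@(2,0) a7@(2,0) a8@(2,0) | pheromone: 0 3 0 0 0 / 0 0 0 0 0 / 21 0 0 0 0 / 0 0 0 12 0
t=3: a0@(2,0) a1@(2,0) a2@(3,3) a3@(3,3) a4@(0,1) a5@(3,3) a6@(2,0) a7@(2,0) a8@(2,0) | pheromone: 0 4 0 0 0 / 0 0 0 0 0 / 30 0 0 0 0 / 0 0 0 17 0
t=4: a0@(2,0) a1@(2,0) a2@(3,3) a3@(3,3) a4@(0,1) a5@(3,3) a6@(2,0) a7@(2,0) a8@(2,0) | pheromone: 0 5 0 0 0 / 0 0 0 0 0 / 39 0 0 0 0 / 0 0 0 22 0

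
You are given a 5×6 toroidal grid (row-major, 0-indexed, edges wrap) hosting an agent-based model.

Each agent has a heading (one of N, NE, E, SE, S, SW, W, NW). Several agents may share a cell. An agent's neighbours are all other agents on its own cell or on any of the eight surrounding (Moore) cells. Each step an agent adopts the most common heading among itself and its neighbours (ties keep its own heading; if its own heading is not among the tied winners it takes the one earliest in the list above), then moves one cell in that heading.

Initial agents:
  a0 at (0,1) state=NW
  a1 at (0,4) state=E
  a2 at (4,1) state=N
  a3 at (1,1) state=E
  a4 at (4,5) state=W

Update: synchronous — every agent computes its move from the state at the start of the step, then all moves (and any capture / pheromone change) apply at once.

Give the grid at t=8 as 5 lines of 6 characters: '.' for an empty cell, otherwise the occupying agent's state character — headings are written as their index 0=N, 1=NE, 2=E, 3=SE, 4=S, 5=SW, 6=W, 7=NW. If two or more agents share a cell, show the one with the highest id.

2.....
.0.2..
.....7
......
...6..

t=1: a0@(4,0):NW a1@(0,5):E a2@(3,1):N a3@(1,2):E a4@(4,4):W
t=2: a0@(3,5):NW a1@(0,0):E a2@(2,1):N a3@(1,3):E a4@(4,3):W
t=3: a0@(2,4):NW a1@(0,1):E a2@(1,1):N a3@(1,4):E a4@(4,2):W
t=4: a0@(1,3):NW a1@(0,2):E a2@(0,1):N a3@(1,5):E a4@(4,1):W
t=5: a0@(0,2):NW a1@(0,3):E a2@(4,1):N a3@(1,0):E a4@(4,0):W
t=6: a0@(4,1):NW a1@(0,4):E a2@(3,1):N a3@(1,1):E a4@(4,5):W
t=7: a0@(3,0):NW a1@(0,5):E a2@(2,1):N a3@(1,2):E a4@(4,4):W
t=8: a0@(2,5):NW a1@(0,0):E a2@(1,1):N a3@(1,3):E a4@(4,3):W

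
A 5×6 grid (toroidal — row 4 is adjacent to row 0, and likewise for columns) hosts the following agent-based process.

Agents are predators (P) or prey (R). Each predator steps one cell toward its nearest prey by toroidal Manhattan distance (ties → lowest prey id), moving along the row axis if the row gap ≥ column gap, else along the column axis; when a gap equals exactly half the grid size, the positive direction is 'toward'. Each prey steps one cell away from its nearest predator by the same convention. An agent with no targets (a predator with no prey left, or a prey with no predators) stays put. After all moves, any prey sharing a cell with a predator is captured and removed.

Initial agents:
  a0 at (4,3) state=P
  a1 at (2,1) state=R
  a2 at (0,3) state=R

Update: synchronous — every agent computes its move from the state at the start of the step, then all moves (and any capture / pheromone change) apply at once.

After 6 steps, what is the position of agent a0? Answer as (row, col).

t=1: a0@(0,3):P a1@(1,1):R a2@(1,3):R
t=2: a0@(1,3):P a1@(1,0):R a2@(2,3):R
t=3: a0@(2,3):P a1@(1,5):R a2@(3,3):R
t=4: a0@(3,3):P a1@(1,0):R a2@(4,3):R
t=5: a0@(4,3):P a1@(1,5):R a2@(0,3):R
t=6: a0@(0,3):P a1@(2,5):R a2@(1,3):R

(0, 3)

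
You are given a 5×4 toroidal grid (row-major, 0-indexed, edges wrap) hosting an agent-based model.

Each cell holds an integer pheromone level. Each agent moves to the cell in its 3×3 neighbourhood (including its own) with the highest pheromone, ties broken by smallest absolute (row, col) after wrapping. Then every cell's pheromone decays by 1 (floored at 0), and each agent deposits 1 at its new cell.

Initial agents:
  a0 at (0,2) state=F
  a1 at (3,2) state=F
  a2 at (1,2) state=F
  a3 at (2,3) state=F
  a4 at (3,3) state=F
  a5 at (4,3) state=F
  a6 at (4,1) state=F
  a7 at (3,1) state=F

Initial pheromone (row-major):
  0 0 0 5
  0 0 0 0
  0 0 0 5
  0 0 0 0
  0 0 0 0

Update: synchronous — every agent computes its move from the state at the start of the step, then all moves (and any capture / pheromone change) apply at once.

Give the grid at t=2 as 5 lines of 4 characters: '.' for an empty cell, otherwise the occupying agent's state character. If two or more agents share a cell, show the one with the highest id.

...F
....
...F
....
....

t=1: a0@(0,3) a1@(2,3) a2@(0,3) a3@(2,3) a4@(2,3) a5@(0,3) a6@(0,0) a7@(2,0) | pheromone: 1 0 0 7 / 0 0 0 0 / 1 0 0 7 / 0 0 0 0 / 0 0 0 0
t=2: a0@(0,3) a1@(2,3) a2@(0,3) a3@(2,3) a4@(2,3) a5@(0,3) a6@(0,3) a7@(2,3) | pheromone: 0 0 0 10 / 0 0 0 0 / 0 0 0 10 / 0 0 0 0 / 0 0 0 0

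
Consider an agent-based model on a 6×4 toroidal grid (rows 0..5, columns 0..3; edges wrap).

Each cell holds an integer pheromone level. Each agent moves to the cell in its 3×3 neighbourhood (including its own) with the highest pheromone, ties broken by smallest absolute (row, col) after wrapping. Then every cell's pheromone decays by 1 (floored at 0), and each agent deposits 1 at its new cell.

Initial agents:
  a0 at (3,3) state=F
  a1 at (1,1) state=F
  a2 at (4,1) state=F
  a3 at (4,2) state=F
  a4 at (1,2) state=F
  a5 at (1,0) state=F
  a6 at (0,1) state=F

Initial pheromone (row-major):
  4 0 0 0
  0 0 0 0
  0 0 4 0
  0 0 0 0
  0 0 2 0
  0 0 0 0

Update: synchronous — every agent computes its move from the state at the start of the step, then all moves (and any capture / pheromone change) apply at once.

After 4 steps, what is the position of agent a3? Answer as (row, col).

t=1: a0@(2,2) a1@(0,0) a2@(4,2) a3@(4,2) a4@(2,2) a5@(0,0) a6@(0,0) | pheromone: 6 0 0 0 / 0 0 0 0 / 0 0 5 0 / 0 0 0 0 / 0 0 3 0 / 0 0 0 0
t=2: a0@(2,2) a1@(0,0) a2@(4,2) a3@(4,2) a4@(2,2) a5@(0,0) a6@(0,0) | pheromone: 8 0 0 0 / 0 0 0 0 / 0 0 6 0 / 0 0 0 0 / 0 0 4 0 / 0 0 0 0
t=3: a0@(2,2) a1@(0,0) a2@(4,2) a3@(4,2) a4@(2,2) a5@(0,0) a6@(0,0) | pheromone: 10 0 0 0 / 0 0 0 0 / 0 0 7 0 / 0 0 0 0 / 0 0 5 0 / 0 0 0 0
t=4: a0@(2,2) a1@(0,0) a2@(4,2) a3@(4,2) a4@(2,2) a5@(0,0) a6@(0,0) | pheromone: 12 0 0 0 / 0 0 0 0 / 0 0 8 0 / 0 0 0 0 / 0 0 6 0 / 0 0 0 0

(4, 2)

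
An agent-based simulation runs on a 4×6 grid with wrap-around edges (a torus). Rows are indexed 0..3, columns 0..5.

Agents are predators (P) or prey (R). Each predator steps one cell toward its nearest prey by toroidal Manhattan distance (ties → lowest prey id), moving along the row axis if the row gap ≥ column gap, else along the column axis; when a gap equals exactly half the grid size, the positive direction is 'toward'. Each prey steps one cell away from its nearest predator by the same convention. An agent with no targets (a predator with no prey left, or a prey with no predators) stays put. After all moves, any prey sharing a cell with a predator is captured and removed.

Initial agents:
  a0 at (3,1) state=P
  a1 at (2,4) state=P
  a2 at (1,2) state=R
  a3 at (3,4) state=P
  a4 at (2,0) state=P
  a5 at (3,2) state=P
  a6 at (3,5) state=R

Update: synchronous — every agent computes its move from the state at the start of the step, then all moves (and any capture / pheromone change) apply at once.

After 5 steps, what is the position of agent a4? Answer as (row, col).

t=1: a0@(3,0):P a1@(3,4):P a3@(3,5):P a4@(3,0):P a5@(0,2):P
t=2: (unchanged — steady state)

(3, 0)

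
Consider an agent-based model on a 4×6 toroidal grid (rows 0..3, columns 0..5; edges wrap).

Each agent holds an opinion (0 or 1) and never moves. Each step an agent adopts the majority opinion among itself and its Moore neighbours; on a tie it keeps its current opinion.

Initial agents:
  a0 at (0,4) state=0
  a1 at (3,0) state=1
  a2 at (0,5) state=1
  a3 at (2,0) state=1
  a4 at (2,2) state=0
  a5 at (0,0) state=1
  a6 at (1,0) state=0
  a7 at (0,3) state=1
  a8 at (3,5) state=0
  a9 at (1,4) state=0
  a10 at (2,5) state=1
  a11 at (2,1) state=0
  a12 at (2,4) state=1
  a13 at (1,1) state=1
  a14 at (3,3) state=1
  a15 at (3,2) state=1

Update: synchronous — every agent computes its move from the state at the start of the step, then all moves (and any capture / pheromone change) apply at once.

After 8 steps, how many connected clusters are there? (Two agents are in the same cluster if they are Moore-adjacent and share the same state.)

1

t=1: a0@(0,4):0 a1@(3,0):1 a2@(0,5):0 a3@(2,0):1 a4@(2,2):1 a5@(0,0):1 a6@(1,0):1 a7@(0,3):1 a8@(3,5):1 a9@(1,4):1 a10@(2,5):1 a11@(2,1):1 a12@(2,4):1 a13@(1,1):1 a14@(3,3):1 a15@(3,2):1
t=2: a0@(0,4):1 a1@(3,0):1 a2@(0,5):1 a3@(2,0):1 a4@(2,2):1 a5@(0,0):1 a6@(1,0):1 a7@(0,3):1 a8@(3,5):1 a9@(1,4):1 a10@(2,5):1 a11@(2,1):1 a12@(2,4):1 a13@(1,1):1 a14@(3,3):1 a15@(3,2):1
t=3: (unchanged — steady state)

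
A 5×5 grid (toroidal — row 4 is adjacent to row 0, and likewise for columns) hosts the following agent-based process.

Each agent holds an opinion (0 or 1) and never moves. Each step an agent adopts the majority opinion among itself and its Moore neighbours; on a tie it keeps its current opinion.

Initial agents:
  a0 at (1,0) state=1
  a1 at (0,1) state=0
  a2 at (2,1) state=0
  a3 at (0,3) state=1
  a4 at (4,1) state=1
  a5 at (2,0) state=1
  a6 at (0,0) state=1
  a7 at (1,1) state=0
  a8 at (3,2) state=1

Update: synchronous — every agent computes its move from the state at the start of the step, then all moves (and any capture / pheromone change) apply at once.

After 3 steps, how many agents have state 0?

0

t=1: a0@(1,0):1 a1@(0,1):1 a2@(2,1):1 a3@(0,3):1 a4@(4,1):1 a5@(2,0):1 a6@(0,0):1 a7@(1,1):0 a8@(3,2):1
t=2: a0@(1,0):1 a1@(0,1):1 a2@(2,1):1 a3@(0,3):1 a4@(4,1):1 a5@(2,0):1 a6@(0,0):1 a7@(1,1):1 a8@(3,2):1
t=3: (unchanged — steady state)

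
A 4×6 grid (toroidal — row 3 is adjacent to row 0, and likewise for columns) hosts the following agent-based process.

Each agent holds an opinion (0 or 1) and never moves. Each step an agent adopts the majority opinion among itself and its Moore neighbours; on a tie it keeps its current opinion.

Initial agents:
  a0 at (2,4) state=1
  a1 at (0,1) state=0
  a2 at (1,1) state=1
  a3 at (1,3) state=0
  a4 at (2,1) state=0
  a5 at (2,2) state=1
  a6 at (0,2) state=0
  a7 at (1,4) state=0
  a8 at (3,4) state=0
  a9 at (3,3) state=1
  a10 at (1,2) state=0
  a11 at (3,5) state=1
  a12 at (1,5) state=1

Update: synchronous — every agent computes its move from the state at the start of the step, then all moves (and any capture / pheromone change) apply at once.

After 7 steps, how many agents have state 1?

5

t=1: a0@(2,4):1 a1@(0,1):0 a2@(1,1):0 a3@(1,3):0 a4@(2,1):0 a5@(2,2):1 a6@(0,2):0 a7@(1,4):0 a8@(3,4):1 a9@(3,3):1 a10@(1,2):0 a11@(3,5):1 a12@(1,5):1
t=2: a0@(2,4):1 a1@(0,1):0 a2@(1,1):0 a3@(1,3):0 a4@(2,1):0 a5@(2,2):0 a6@(0,2):0 a7@(1,4):0 a8@(3,4):1 a9@(3,3):1 a10@(1,2):0 a11@(3,5):1 a12@(1,5):1
t=3: (unchanged — steady state)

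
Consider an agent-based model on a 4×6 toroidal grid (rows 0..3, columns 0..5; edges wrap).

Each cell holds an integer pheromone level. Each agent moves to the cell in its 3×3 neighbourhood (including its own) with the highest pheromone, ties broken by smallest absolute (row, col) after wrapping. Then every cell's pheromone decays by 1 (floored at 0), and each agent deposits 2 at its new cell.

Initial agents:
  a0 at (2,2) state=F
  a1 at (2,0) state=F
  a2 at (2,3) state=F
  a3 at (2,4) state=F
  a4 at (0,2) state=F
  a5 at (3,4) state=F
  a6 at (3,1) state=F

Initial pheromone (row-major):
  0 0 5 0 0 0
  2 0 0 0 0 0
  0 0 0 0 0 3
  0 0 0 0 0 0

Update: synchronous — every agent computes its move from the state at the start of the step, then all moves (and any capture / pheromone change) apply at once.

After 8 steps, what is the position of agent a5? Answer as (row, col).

t=1: a0@(1,1) a1@(2,5) a2@(1,2) a3@(2,5) a4@(0,2) a5@(2,5) a6@(0,2) | pheromone: 0 0 8 0 0 0 / 1 2 2 0 0 0 / 0 0 0 0 0 8 / 0 0 0 0 0 0
t=2: a0@(0,2) a1@(2,5) a2@(0,2) a3@(2,5) a4@(0,2) a5@(2,5) a6@(0,2) | pheromone: 0 0 15 0 0 0 / 0 1 1 0 0 0 / 0 0 0 0 0 13 / 0 0 0 0 0 0
t=3: a0@(0,2) a1@(2,5) a2@(0,2) a3@(2,5) a4@(0,2) a5@(2,5) a6@(0,2) | pheromone: 0 0 22 0 0 0 / 0 0 0 0 0 0 / 0 0 0 0 0 18 / 0 0 0 0 0 0
t=4: a0@(0,2) a1@(2,5) a2@(0,2) a3@(2,5) a4@(0,2) a5@(2,5) a6@(0,2) | pheromone: 0 0 29 0 0 0 / 0 0 0 0 0 0 / 0 0 0 0 0 23 / 0 0 0 0 0 0
t=5: a0@(0,2) a1@(2,5) a2@(0,2) a3@(2,5) a4@(0,2) a5@(2,5) a6@(0,2) | pheromone: 0 0 36 0 0 0 / 0 0 0 0 0 0 / 0 0 0 0 0 28 / 0 0 0 0 0 0
t=6: a0@(0,2) a1@(2,5) a2@(0,2) a3@(2,5) a4@(0,2) a5@(2,5) a6@(0,2) | pheromone: 0 0 43 0 0 0 / 0 0 0 0 0 0 / 0 0 0 0 0 33 / 0 0 0 0 0 0
t=7: a0@(0,2) a1@(2,5) a2@(0,2) a3@(2,5) a4@(0,2) a5@(2,5) a6@(0,2) | pheromone: 0 0 50 0 0 0 / 0 0 0 0 0 0 / 0 0 0 0 0 38 / 0 0 0 0 0 0
t=8: a0@(0,2) a1@(2,5) a2@(0,2) a3@(2,5) a4@(0,2) a5@(2,5) a6@(0,2) | pheromone: 0 0 57 0 0 0 / 0 0 0 0 0 0 / 0 0 0 0 0 43 / 0 0 0 0 0 0

(2, 5)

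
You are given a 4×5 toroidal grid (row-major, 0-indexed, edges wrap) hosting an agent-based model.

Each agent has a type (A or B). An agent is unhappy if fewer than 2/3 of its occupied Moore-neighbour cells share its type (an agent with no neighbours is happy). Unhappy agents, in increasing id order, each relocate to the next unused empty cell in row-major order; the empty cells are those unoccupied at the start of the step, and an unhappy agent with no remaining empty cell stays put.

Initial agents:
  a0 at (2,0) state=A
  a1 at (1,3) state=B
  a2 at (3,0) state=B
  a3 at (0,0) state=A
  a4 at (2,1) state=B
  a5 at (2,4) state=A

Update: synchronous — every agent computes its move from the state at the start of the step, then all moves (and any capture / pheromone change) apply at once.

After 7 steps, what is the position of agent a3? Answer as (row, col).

(0, 3)

t=1: a0@(0,1):A a1@(0,2):B a2@(0,3):B a3@(0,4):A a4@(1,0):B a5@(1,1):A
t=2: a0@(0,0):A a1@(1,2):B a2@(1,3):B a3@(1,4):A a4@(2,0):B a5@(2,1):A
t=3: a0@(0,0):A a1@(0,1):B a2@(0,2):B a3@(0,3):A a4@(0,4):B a5@(1,0):A
t=4: a0@(1,1):A a1@(1,2):B a2@(1,3):B a3@(1,4):A a4@(2,0):B a5@(2,1):A
t=5: a0@(0,0):A a1@(0,1):B a2@(0,2):B a3@(0,3):A a4@(0,4):B a5@(1,0):A
t=6: a0@(1,1):A a1@(1,2):B a2@(1,3):B a3@(1,4):A a4@(2,0):B a5@(2,1):A
t=7: a0@(0,0):A a1@(0,1):B a2@(0,2):B a3@(0,3):A a4@(0,4):B a5@(1,0):A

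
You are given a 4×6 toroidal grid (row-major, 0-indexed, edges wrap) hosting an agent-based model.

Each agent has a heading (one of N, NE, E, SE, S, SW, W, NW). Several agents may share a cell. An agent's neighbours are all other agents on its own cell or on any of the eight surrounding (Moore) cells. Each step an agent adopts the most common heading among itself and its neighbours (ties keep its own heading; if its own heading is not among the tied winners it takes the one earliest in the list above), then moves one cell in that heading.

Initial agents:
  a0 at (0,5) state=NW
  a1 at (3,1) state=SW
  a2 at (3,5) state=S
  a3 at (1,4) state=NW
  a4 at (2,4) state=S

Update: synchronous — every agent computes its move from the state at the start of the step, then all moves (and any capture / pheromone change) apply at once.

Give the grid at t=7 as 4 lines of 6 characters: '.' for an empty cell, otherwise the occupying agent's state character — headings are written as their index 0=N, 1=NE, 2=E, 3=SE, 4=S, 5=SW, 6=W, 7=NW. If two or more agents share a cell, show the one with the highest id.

......
....4.
.....4
.....4

t=1: a0@(3,4):NW a1@(0,0):SW a2@(0,5):S a3@(0,3):NW a4@(3,4):S
t=2: a0@(2,3):NW a1@(1,5):SW a2@(1,5):S a3@(3,2):NW a4@(0,4):S
t=3: a0@(1,2):NW a1@(2,5):S a2@(2,5):S a3@(2,1):NW a4@(1,4):S
t=4: a0@(0,1):NW a1@(3,5):S a2@(3,5):S a3@(1,0):NW a4@(2,4):S
t=5: a0@(3,0):NW a1@(0,5):S a2@(0,5):S a3@(0,5):NW a4@(3,4):S
t=6: a0@(2,5):NW a1@(1,5):S a2@(1,5):S a3@(1,5):S a4@(0,4):S
t=7: a0@(3,5):S a1@(2,5):S a2@(2,5):S a3@(2,5):S a4@(1,4):S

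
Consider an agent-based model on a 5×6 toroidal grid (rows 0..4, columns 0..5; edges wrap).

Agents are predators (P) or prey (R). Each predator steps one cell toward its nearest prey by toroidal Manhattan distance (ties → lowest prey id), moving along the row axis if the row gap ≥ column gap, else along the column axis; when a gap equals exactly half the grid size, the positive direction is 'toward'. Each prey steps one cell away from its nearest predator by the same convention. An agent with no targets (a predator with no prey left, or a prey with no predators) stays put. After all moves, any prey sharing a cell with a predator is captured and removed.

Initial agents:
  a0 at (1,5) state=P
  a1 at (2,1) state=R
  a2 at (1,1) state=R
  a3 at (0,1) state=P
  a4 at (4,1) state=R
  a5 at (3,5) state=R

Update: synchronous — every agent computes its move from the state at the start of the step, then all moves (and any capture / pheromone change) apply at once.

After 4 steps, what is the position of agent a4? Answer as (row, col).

(1, 1)

t=1: a0@(1,0):P a1@(3,1):R a2@(2,1):R a3@(1,1):P a4@(3,1):R a5@(4,5):R
t=2: a0@(2,0):P a1@(4,1):R a2@(3,1):R a3@(2,1):P a4@(4,1):R a5@(3,5):R
t=3: a0@(3,0):P a1@(0,1):R a2@(4,1):R a3@(3,1):P a4@(0,1):R a5@(4,5):R
t=4: a0@(4,0):P a1@(1,1):R a2@(0,1):R a3@(4,1):P a4@(1,1):R a5@(0,5):R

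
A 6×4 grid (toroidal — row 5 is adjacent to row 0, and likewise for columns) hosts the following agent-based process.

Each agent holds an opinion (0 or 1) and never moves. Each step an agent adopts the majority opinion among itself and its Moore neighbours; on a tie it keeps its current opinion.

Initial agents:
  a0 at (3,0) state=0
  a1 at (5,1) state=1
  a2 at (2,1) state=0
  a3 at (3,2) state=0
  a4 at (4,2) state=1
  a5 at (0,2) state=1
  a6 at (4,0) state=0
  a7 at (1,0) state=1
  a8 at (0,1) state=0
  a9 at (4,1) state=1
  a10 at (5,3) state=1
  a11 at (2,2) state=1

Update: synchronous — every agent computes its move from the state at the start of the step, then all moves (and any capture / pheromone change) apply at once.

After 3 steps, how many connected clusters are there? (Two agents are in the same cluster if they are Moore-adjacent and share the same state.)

t=1: a0@(3,0):0 a1@(5,1):1 a2@(2,1):0 a3@(3,2):1 a4@(4,2):1 a5@(0,2):1 a6@(4,0):1 a7@(1,0):0 a8@(0,1):1 a9@(4,1):1 a10@(5,3):1 a11@(2,2):0
t=2: (unchanged — steady state)

2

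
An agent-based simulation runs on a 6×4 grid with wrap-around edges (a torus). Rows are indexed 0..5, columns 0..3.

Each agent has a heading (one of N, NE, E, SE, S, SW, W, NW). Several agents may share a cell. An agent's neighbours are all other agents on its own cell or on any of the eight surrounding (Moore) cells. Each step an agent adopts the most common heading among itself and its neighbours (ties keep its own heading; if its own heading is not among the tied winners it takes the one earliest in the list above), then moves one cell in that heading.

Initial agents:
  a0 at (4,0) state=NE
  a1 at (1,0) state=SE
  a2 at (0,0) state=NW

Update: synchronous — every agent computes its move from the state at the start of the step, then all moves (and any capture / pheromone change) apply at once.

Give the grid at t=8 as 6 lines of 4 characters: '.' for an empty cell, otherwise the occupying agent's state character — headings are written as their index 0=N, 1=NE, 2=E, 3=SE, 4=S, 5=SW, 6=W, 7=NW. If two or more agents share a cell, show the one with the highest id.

t=1: a0@(3,1):NE a1@(2,1):SE a2@(5,3):NW
t=2: a0@(2,2):NE a1@(3,2):SE a2@(4,2):NW
t=3: a0@(1,3):NE a1@(4,3):SE a2@(3,1):NW
t=4: a0@(0,0):NE a1@(5,0):SE a2@(2,0):NW
t=5: a0@(5,1):NE a1@(0,1):SE a2@(1,3):NW
t=6: a0@(4,2):NE a1@(1,2):SE a2@(0,2):NW
t=7: a0@(3,3):NE a1@(2,3):SE a2@(5,1):NW
t=8: a0@(2,0):NE a1@(3,0):SE a2@(4,0):NW

....
....
1...
3...
7...
....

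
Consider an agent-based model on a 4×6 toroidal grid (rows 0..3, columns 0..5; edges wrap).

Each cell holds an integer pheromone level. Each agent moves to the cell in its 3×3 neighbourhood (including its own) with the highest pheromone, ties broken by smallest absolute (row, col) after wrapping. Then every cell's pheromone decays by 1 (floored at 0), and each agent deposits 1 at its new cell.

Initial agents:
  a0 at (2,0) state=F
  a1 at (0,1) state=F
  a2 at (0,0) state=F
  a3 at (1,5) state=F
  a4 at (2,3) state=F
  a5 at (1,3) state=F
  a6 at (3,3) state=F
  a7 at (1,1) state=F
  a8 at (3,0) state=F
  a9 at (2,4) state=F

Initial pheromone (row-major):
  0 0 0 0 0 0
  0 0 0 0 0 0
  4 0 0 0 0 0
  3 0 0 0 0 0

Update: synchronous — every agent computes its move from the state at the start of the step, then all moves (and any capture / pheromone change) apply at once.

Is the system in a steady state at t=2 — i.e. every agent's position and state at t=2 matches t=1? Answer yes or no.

no

t=1: a0@(2,0) a1@(3,0) a2@(3,0) a3@(2,0) a4@(1,2) a5@(0,2) a6@(0,2) a7@(2,0) a8@(2,0) a9@(1,3) | pheromone: 0 0 2 0 0 0 / 0 0 1 1 0 0 / 7 0 0 0 0 0 / 4 0 0 0 0 0
t=2: a0@(2,0) a1@(2,0) a2@(2,0) a3@(2,0) a4@(0,2) a5@(0,2) a6@(0,2) a7@(2,0) a8@(2,0) a9@(0,2) | pheromone: 0 0 5 0 0 0 / 0 0 0 0 0 0 / 12 0 0 0 0 0 / 3 0 0 0 0 0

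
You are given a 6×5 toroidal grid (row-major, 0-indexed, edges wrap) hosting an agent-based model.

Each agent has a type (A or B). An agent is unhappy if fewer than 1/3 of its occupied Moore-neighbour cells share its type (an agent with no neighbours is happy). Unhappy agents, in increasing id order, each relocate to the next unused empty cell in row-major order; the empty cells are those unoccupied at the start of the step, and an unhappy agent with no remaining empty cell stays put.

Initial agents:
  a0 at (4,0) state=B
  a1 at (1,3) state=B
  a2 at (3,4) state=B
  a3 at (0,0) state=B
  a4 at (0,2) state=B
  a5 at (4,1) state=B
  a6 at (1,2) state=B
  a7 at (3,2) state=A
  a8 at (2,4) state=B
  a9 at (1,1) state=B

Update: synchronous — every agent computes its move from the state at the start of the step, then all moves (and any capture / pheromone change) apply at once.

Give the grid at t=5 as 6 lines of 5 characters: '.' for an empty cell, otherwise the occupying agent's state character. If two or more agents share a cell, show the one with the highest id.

BAB..
.BBB.
....B
....B
BB...
.....

t=1: a0@(4,0):B a1@(1,3):B a2@(3,4):B a3@(0,0):B a4@(0,2):B a5@(4,1):B a6@(1,2):B a7@(0,1):A a8@(2,4):B a9@(1,1):B
t=2: a0@(4,0):B a1@(1,3):B a2@(3,4):B a3@(0,0):B a4@(0,2):B a5@(4,1):B a6@(1,2):B a7@(0,3):A a8@(2,4):B a9@(1,1):B
t=3: a0@(4,0):B a1@(1,3):B a2@(3,4):B a3@(0,0):B a4@(0,2):B a5@(4,1):B a6@(1,2):B a7@(0,1):A a8@(2,4):B a9@(1,1):B
t=4: a0@(4,0):B a1@(1,3):B a2@(3,4):B a3@(0,0):B a4@(0,2):B a5@(4,1):B a6@(1,2):B a7@(0,3):A a8@(2,4):B a9@(1,1):B
t=5: a0@(4,0):B a1@(1,3):B a2@(3,4):B a3@(0,0):B a4@(0,2):B a5@(4,1):B a6@(1,2):B a7@(0,1):A a8@(2,4):B a9@(1,1):B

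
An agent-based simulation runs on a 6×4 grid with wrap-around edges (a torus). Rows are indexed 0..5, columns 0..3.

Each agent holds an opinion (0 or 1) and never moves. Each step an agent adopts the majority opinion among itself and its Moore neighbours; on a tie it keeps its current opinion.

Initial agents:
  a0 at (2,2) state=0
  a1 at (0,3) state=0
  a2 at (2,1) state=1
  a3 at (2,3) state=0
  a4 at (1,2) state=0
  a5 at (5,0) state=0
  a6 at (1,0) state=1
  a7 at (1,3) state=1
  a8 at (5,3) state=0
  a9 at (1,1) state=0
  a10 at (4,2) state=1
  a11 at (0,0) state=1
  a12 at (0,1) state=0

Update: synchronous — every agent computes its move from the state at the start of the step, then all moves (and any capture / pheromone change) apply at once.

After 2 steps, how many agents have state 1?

t=1: a0@(2,2):0 a1@(0,3):0 a2@(2,1):0 a3@(2,3):0 a4@(1,2):0 a5@(5,0):0 a6@(1,0):1 a7@(1,3):0 a8@(5,3):0 a9@(1,1):0 a10@(4,2):1 a11@(0,0):0 a12@(0,1):0
t=2: a0@(2,2):0 a1@(0,3):0 a2@(2,1):0 a3@(2,3):0 a4@(1,2):0 a5@(5,0):0 a6@(1,0):0 a7@(1,3):0 a8@(5,3):0 a9@(1,1):0 a10@(4,2):1 a11@(0,0):0 a12@(0,1):0

1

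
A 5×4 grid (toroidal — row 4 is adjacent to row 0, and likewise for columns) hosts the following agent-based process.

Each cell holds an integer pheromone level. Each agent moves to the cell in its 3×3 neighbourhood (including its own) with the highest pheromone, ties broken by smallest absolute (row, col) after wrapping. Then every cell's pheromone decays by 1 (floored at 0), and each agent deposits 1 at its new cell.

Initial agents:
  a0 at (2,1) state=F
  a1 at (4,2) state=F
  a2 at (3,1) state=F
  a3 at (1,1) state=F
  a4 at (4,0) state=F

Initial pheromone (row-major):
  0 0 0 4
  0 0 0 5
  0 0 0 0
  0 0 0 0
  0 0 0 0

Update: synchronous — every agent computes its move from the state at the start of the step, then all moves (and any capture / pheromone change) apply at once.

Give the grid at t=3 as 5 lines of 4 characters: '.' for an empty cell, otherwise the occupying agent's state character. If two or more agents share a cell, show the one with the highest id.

...F
....
....
....
....

t=1: a0@(1,0) a1@(0,3) a2@(2,0) a3@(0,0) a4@(0,3) | pheromone: 1 0 0 5 / 1 0 0 4 / 1 0 0 0 / 0 0 0 0 / 0 0 0 0
t=2: a0@(0,3) a1@(0,3) a2@(1,3) a3@(0,3) a4@(0,3) | pheromone: 0 0 0 8 / 0 0 0 4 / 0 0 0 0 / 0 0 0 0 / 0 0 0 0
t=3: a0@(0,3) a1@(0,3) a2@(0,3) a3@(0,3) a4@(0,3) | pheromone: 0 0 0 12 / 0 0 0 3 / 0 0 0 0 / 0 0 0 0 / 0 0 0 0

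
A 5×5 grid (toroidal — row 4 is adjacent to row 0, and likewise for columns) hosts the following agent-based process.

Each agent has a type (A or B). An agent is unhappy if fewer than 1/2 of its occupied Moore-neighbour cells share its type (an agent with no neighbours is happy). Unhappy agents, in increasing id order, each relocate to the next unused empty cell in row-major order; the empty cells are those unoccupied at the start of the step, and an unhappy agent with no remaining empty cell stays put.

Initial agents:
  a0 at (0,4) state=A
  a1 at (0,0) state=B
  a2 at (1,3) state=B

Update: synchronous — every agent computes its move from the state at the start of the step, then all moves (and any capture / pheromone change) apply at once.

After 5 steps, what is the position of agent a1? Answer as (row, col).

(0, 2)

t=1: a0@(0,1):A a1@(0,2):B a2@(0,3):B
t=2: a0@(0,0):A a1@(0,2):B a2@(0,3):B
t=3: (unchanged — steady state)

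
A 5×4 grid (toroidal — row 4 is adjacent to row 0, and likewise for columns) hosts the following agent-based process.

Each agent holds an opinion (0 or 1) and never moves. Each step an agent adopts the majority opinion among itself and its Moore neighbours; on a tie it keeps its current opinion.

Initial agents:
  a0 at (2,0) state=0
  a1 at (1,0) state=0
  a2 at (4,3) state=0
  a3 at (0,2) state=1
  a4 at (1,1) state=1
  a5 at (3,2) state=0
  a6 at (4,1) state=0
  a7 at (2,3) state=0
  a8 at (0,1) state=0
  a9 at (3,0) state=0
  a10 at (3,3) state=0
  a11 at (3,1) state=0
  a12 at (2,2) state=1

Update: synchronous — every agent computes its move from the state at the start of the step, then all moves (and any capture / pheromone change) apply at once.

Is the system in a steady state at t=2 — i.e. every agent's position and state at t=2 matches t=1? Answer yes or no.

t=1: a0@(2,0):0 a1@(1,0):0 a2@(4,3):0 a3@(0,2):0 a4@(1,1):1 a5@(3,2):0 a6@(4,1):0 a7@(2,3):0 a8@(0,1):0 a9@(3,0):0 a10@(3,3):0 a11@(3,1):0 a12@(2,2):0
t=2: a0@(2,0):0 a1@(1,0):0 a2@(4,3):0 a3@(0,2):0 a4@(1,1):0 a5@(3,2):0 a6@(4,1):0 a7@(2,3):0 a8@(0,1):0 a9@(3,0):0 a10@(3,3):0 a11@(3,1):0 a12@(2,2):0

no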